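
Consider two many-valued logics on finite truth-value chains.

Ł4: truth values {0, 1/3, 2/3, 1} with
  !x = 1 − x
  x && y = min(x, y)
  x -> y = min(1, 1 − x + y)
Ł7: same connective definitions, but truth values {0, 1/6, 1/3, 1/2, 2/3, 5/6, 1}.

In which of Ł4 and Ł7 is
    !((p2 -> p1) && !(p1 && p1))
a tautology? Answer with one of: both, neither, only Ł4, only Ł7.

neither

In Ł4: at p1 = 0, p2 = 0 the value is 0 — not a tautology.
In Ł7: at p1 = 0, p2 = 0 the value is 0 — not a tautology.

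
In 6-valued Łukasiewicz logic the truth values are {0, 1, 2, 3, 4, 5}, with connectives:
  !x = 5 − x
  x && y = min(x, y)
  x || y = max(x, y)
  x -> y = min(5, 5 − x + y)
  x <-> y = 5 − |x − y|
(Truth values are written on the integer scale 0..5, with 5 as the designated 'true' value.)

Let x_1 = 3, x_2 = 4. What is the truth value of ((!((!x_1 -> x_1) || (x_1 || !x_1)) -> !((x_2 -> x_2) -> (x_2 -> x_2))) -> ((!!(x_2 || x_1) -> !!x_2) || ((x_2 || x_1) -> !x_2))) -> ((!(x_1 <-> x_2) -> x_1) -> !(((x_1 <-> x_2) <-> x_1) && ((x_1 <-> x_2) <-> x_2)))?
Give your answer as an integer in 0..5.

1

!x_1 = !3 = 2
!x_1 -> x_1 = 2 -> 3 = 5
!x_1 = !3 = 2
x_1 || !x_1 = 3 || 2 = 3
(!x_1 -> x_1) || (x_1 || !x_1) = 5 || 3 = 5
!((!x_1 -> x_1) || (x_1 || !x_1)) = !5 = 0
x_2 -> x_2 = 4 -> 4 = 5
x_2 -> x_2 = 4 -> 4 = 5
(x_2 -> x_2) -> (x_2 -> x_2) = 5 -> 5 = 5
!((x_2 -> x_2) -> (x_2 -> x_2)) = !5 = 0
!((!x_1 -> x_1) || (x_1 || !x_1)) -> !((x_2 -> x_2) -> (x_2 -> x_2)) = 0 -> 0 = 5
x_2 || x_1 = 4 || 3 = 4
!(x_2 || x_1) = !4 = 1
!!(x_2 || x_1) = !1 = 4
!x_2 = !4 = 1
!!x_2 = !1 = 4
!!(x_2 || x_1) -> !!x_2 = 4 -> 4 = 5
x_2 || x_1 = 4 || 3 = 4
!x_2 = !4 = 1
(x_2 || x_1) -> !x_2 = 4 -> 1 = 2
(!!(x_2 || x_1) -> !!x_2) || ((x_2 || x_1) -> !x_2) = 5 || 2 = 5
(!((!x_1 -> x_1) || (x_1 || !x_1)) -> !((x_2 -> x_2) -> (x_2 -> x_2))) -> ((!!(x_2 || x_1) -> !!x_2) || ((x_2 || x_1) -> !x_2)) = 5 -> 5 = 5
x_1 <-> x_2 = 3 <-> 4 = 4
!(x_1 <-> x_2) = !4 = 1
!(x_1 <-> x_2) -> x_1 = 1 -> 3 = 5
x_1 <-> x_2 = 3 <-> 4 = 4
(x_1 <-> x_2) <-> x_1 = 4 <-> 3 = 4
x_1 <-> x_2 = 3 <-> 4 = 4
(x_1 <-> x_2) <-> x_2 = 4 <-> 4 = 5
((x_1 <-> x_2) <-> x_1) && ((x_1 <-> x_2) <-> x_2) = 4 && 5 = 4
!(((x_1 <-> x_2) <-> x_1) && ((x_1 <-> x_2) <-> x_2)) = !4 = 1
(!(x_1 <-> x_2) -> x_1) -> !(((x_1 <-> x_2) <-> x_1) && ((x_1 <-> x_2) <-> x_2)) = 5 -> 1 = 1
((!((!x_1 -> x_1) || (x_1 || !x_1)) -> !((x_2 -> x_2) -> (x_2 -> x_2))) -> ((!!(x_2 || x_1) -> !!x_2) || ((x_2 || x_1) -> !x_2))) -> ((!(x_1 <-> x_2) -> x_1) -> !(((x_1 <-> x_2) <-> x_1) && ((x_1 <-> x_2) <-> x_2))) = 5 -> 1 = 1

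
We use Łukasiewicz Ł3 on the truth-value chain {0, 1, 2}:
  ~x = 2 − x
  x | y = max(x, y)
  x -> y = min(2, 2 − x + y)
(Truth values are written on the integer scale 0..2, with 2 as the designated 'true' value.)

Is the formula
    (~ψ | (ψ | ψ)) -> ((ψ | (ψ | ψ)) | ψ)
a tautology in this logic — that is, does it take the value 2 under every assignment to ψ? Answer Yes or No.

No

Counterexample: take ψ = 0.
~ψ = ~0 = 2
ψ | ψ = 0 | 0 = 0
~ψ | (ψ | ψ) = 2 | 0 = 2
ψ | ψ = 0 | 0 = 0
ψ | (ψ | ψ) = 0 | 0 = 0
(ψ | (ψ | ψ)) | ψ = 0 | 0 = 0
(~ψ | (ψ | ψ)) -> ((ψ | (ψ | ψ)) | ψ) = 2 -> 0 = 0
This gives 0 ≠ 2.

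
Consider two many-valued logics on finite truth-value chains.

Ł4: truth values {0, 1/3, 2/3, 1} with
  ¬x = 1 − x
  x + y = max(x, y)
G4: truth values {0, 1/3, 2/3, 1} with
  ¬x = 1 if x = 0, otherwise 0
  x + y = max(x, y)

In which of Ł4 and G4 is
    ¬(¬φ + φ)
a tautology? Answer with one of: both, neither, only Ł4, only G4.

neither

In Ł4: at φ = 0 the value is 0 — not a tautology.
In G4: at φ = 0 the value is 0 — not a tautology.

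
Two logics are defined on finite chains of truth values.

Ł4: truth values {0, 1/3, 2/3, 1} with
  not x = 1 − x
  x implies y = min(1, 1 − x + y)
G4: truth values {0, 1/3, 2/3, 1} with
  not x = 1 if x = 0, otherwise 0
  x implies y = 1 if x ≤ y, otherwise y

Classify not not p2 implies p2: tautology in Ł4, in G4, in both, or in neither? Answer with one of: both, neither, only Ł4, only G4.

In Ł4: every assignment gives 1 — tautology.
In G4: at p2 = 1/3 the value is 1/3 — not a tautology.

only Ł4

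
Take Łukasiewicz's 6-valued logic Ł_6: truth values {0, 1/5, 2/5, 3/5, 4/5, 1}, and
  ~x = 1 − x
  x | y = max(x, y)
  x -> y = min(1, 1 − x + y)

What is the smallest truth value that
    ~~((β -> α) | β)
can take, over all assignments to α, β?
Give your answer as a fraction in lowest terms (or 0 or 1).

Take α = 0, β = 2/5:
β -> α = 2/5 -> 0 = 3/5
(β -> α) | β = 3/5 | 2/5 = 3/5
~((β -> α) | β) = ~3/5 = 2/5
~~((β -> α) | β) = ~2/5 = 3/5
No assignment yields a value below 3/5, so this is the minimum.

3/5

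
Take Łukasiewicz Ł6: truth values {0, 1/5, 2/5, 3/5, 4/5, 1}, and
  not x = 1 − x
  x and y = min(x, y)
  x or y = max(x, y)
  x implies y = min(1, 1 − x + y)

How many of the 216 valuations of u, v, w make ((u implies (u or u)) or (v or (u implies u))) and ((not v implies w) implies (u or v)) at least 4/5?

162

value 1: 111 assignments (counts)
value 4/5: 51 assignments (counts)
value 3/5: 31 assignments
value 2/5: 16 assignments
value 1/5: 6 assignments
value 0: 1 assignment
So 162 of the 216 assignments meet the threshold.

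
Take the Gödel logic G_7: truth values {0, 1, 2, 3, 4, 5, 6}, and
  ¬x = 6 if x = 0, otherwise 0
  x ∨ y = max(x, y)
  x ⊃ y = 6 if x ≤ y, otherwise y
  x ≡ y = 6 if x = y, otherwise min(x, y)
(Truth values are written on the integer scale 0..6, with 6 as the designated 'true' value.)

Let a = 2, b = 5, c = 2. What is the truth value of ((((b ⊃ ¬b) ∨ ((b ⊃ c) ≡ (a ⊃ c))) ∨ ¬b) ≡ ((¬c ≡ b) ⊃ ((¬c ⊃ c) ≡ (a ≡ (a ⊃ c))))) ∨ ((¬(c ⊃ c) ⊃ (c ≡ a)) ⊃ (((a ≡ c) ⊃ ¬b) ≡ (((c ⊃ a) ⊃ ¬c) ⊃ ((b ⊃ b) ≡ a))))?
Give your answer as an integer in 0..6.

¬b = ¬5 = 0
b ⊃ ¬b = 5 ⊃ 0 = 0
b ⊃ c = 5 ⊃ 2 = 2
a ⊃ c = 2 ⊃ 2 = 6
(b ⊃ c) ≡ (a ⊃ c) = 2 ≡ 6 = 2
(b ⊃ ¬b) ∨ ((b ⊃ c) ≡ (a ⊃ c)) = 0 ∨ 2 = 2
¬b = ¬5 = 0
((b ⊃ ¬b) ∨ ((b ⊃ c) ≡ (a ⊃ c))) ∨ ¬b = 2 ∨ 0 = 2
¬c = ¬2 = 0
¬c ≡ b = 0 ≡ 5 = 0
¬c = ¬2 = 0
¬c ⊃ c = 0 ⊃ 2 = 6
a ⊃ c = 2 ⊃ 2 = 6
a ≡ (a ⊃ c) = 2 ≡ 6 = 2
(¬c ⊃ c) ≡ (a ≡ (a ⊃ c)) = 6 ≡ 2 = 2
(¬c ≡ b) ⊃ ((¬c ⊃ c) ≡ (a ≡ (a ⊃ c))) = 0 ⊃ 2 = 6
(((b ⊃ ¬b) ∨ ((b ⊃ c) ≡ (a ⊃ c))) ∨ ¬b) ≡ ((¬c ≡ b) ⊃ ((¬c ⊃ c) ≡ (a ≡ (a ⊃ c)))) = 2 ≡ 6 = 2
c ⊃ c = 2 ⊃ 2 = 6
¬(c ⊃ c) = ¬6 = 0
c ≡ a = 2 ≡ 2 = 6
¬(c ⊃ c) ⊃ (c ≡ a) = 0 ⊃ 6 = 6
a ≡ c = 2 ≡ 2 = 6
¬b = ¬5 = 0
(a ≡ c) ⊃ ¬b = 6 ⊃ 0 = 0
c ⊃ a = 2 ⊃ 2 = 6
¬c = ¬2 = 0
(c ⊃ a) ⊃ ¬c = 6 ⊃ 0 = 0
b ⊃ b = 5 ⊃ 5 = 6
(b ⊃ b) ≡ a = 6 ≡ 2 = 2
((c ⊃ a) ⊃ ¬c) ⊃ ((b ⊃ b) ≡ a) = 0 ⊃ 2 = 6
((a ≡ c) ⊃ ¬b) ≡ (((c ⊃ a) ⊃ ¬c) ⊃ ((b ⊃ b) ≡ a)) = 0 ≡ 6 = 0
(¬(c ⊃ c) ⊃ (c ≡ a)) ⊃ (((a ≡ c) ⊃ ¬b) ≡ (((c ⊃ a) ⊃ ¬c) ⊃ ((b ⊃ b) ≡ a))) = 6 ⊃ 0 = 0
((((b ⊃ ¬b) ∨ ((b ⊃ c) ≡ (a ⊃ c))) ∨ ¬b) ≡ ((¬c ≡ b) ⊃ ((¬c ⊃ c) ≡ (a ≡ (a ⊃ c))))) ∨ ((¬(c ⊃ c) ⊃ (c ≡ a)) ⊃ (((a ≡ c) ⊃ ¬b) ≡ (((c ⊃ a) ⊃ ¬c) ⊃ ((b ⊃ b) ≡ a)))) = 2 ∨ 0 = 2

2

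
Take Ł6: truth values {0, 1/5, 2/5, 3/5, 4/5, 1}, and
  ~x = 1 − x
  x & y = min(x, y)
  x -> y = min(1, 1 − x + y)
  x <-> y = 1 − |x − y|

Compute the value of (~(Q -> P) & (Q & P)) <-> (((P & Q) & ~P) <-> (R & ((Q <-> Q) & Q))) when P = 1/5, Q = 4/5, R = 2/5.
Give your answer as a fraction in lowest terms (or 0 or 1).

2/5

Q -> P = 4/5 -> 1/5 = 2/5
~(Q -> P) = ~2/5 = 3/5
Q & P = 4/5 & 1/5 = 1/5
~(Q -> P) & (Q & P) = 3/5 & 1/5 = 1/5
P & Q = 1/5 & 4/5 = 1/5
~P = ~1/5 = 4/5
(P & Q) & ~P = 1/5 & 4/5 = 1/5
Q <-> Q = 4/5 <-> 4/5 = 1
(Q <-> Q) & Q = 1 & 4/5 = 4/5
R & ((Q <-> Q) & Q) = 2/5 & 4/5 = 2/5
((P & Q) & ~P) <-> (R & ((Q <-> Q) & Q)) = 1/5 <-> 2/5 = 4/5
(~(Q -> P) & (Q & P)) <-> (((P & Q) & ~P) <-> (R & ((Q <-> Q) & Q))) = 1/5 <-> 4/5 = 2/5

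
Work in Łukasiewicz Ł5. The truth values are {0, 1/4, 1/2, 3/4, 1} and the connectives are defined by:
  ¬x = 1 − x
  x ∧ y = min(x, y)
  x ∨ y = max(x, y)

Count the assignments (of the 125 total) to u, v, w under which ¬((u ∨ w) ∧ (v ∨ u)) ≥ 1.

9

value 1: 9 assignments (counts)
value 3/4: 23 assignments
value 1/2: 31 assignments
value 1/4: 33 assignments
value 0: 29 assignments
So 9 of the 125 assignments meet the threshold.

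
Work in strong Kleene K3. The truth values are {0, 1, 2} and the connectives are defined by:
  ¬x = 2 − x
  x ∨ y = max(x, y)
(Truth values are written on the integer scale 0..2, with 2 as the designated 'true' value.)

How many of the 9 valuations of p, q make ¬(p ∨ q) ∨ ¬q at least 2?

p = 0, q = 0 ↦ 2  ≥
p = 0, q = 1 ↦ 1  <
p = 0, q = 2 ↦ 0  <
p = 1, q = 0 ↦ 2  ≥
p = 1, q = 1 ↦ 1  <
p = 1, q = 2 ↦ 0  <
p = 2, q = 0 ↦ 2  ≥
p = 2, q = 1 ↦ 1  <
p = 2, q = 2 ↦ 0  <
So 3 of the 9 assignments meet the threshold.

3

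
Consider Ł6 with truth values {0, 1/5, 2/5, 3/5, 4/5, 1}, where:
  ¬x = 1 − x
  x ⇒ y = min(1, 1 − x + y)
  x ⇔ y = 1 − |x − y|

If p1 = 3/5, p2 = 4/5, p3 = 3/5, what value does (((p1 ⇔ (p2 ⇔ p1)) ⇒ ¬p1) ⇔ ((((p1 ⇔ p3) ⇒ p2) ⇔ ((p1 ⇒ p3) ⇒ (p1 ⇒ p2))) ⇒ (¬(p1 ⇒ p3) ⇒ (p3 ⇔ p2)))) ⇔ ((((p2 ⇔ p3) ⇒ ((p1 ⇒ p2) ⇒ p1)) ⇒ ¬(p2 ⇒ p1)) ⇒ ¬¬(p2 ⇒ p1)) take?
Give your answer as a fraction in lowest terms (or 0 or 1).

3/5

p2 ⇔ p1 = 4/5 ⇔ 3/5 = 4/5
p1 ⇔ (p2 ⇔ p1) = 3/5 ⇔ 4/5 = 4/5
¬p1 = ¬3/5 = 2/5
(p1 ⇔ (p2 ⇔ p1)) ⇒ ¬p1 = 4/5 ⇒ 2/5 = 3/5
p1 ⇔ p3 = 3/5 ⇔ 3/5 = 1
(p1 ⇔ p3) ⇒ p2 = 1 ⇒ 4/5 = 4/5
p1 ⇒ p3 = 3/5 ⇒ 3/5 = 1
p1 ⇒ p2 = 3/5 ⇒ 4/5 = 1
(p1 ⇒ p3) ⇒ (p1 ⇒ p2) = 1 ⇒ 1 = 1
((p1 ⇔ p3) ⇒ p2) ⇔ ((p1 ⇒ p3) ⇒ (p1 ⇒ p2)) = 4/5 ⇔ 1 = 4/5
p1 ⇒ p3 = 3/5 ⇒ 3/5 = 1
¬(p1 ⇒ p3) = ¬1 = 0
p3 ⇔ p2 = 3/5 ⇔ 4/5 = 4/5
¬(p1 ⇒ p3) ⇒ (p3 ⇔ p2) = 0 ⇒ 4/5 = 1
(((p1 ⇔ p3) ⇒ p2) ⇔ ((p1 ⇒ p3) ⇒ (p1 ⇒ p2))) ⇒ (¬(p1 ⇒ p3) ⇒ (p3 ⇔ p2)) = 4/5 ⇒ 1 = 1
((p1 ⇔ (p2 ⇔ p1)) ⇒ ¬p1) ⇔ ((((p1 ⇔ p3) ⇒ p2) ⇔ ((p1 ⇒ p3) ⇒ (p1 ⇒ p2))) ⇒ (¬(p1 ⇒ p3) ⇒ (p3 ⇔ p2))) = 3/5 ⇔ 1 = 3/5
p2 ⇔ p3 = 4/5 ⇔ 3/5 = 4/5
p1 ⇒ p2 = 3/5 ⇒ 4/5 = 1
(p1 ⇒ p2) ⇒ p1 = 1 ⇒ 3/5 = 3/5
(p2 ⇔ p3) ⇒ ((p1 ⇒ p2) ⇒ p1) = 4/5 ⇒ 3/5 = 4/5
p2 ⇒ p1 = 4/5 ⇒ 3/5 = 4/5
¬(p2 ⇒ p1) = ¬4/5 = 1/5
((p2 ⇔ p3) ⇒ ((p1 ⇒ p2) ⇒ p1)) ⇒ ¬(p2 ⇒ p1) = 4/5 ⇒ 1/5 = 2/5
p2 ⇒ p1 = 4/5 ⇒ 3/5 = 4/5
¬(p2 ⇒ p1) = ¬4/5 = 1/5
¬¬(p2 ⇒ p1) = ¬1/5 = 4/5
(((p2 ⇔ p3) ⇒ ((p1 ⇒ p2) ⇒ p1)) ⇒ ¬(p2 ⇒ p1)) ⇒ ¬¬(p2 ⇒ p1) = 2/5 ⇒ 4/5 = 1
(((p1 ⇔ (p2 ⇔ p1)) ⇒ ¬p1) ⇔ ((((p1 ⇔ p3) ⇒ p2) ⇔ ((p1 ⇒ p3) ⇒ (p1 ⇒ p2))) ⇒ (¬(p1 ⇒ p3) ⇒ (p3 ⇔ p2)))) ⇔ ((((p2 ⇔ p3) ⇒ ((p1 ⇒ p2) ⇒ p1)) ⇒ ¬(p2 ⇒ p1)) ⇒ ¬¬(p2 ⇒ p1)) = 3/5 ⇔ 1 = 3/5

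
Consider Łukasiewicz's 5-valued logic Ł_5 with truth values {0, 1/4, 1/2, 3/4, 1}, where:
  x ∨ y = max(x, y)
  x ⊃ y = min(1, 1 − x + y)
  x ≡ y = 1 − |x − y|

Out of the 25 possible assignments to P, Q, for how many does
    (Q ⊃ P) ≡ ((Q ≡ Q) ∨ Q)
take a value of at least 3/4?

value 1: 15 assignments (counts)
value 3/4: 4 assignments (counts)
value 1/2: 3 assignments
value 1/4: 2 assignments
value 0: 1 assignment
So 19 of the 25 assignments meet the threshold.

19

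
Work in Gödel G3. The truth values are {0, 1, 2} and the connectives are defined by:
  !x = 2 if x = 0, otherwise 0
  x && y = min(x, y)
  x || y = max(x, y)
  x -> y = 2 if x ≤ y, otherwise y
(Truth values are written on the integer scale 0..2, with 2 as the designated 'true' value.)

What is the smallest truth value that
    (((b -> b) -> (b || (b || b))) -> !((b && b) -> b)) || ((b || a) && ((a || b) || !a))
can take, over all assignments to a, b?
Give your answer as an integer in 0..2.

1

Take a = 0, b = 1:
b -> b = 1 -> 1 = 2
b || b = 1 || 1 = 1
b || (b || b) = 1 || 1 = 1
(b -> b) -> (b || (b || b)) = 2 -> 1 = 1
b && b = 1 && 1 = 1
(b && b) -> b = 1 -> 1 = 2
!((b && b) -> b) = !2 = 0
((b -> b) -> (b || (b || b))) -> !((b && b) -> b) = 1 -> 0 = 0
b || a = 1 || 0 = 1
a || b = 0 || 1 = 1
!a = !0 = 2
(a || b) || !a = 1 || 2 = 2
(b || a) && ((a || b) || !a) = 1 && 2 = 1
(((b -> b) -> (b || (b || b))) -> !((b && b) -> b)) || ((b || a) && ((a || b) || !a)) = 0 || 1 = 1
No assignment yields a value below 1, so this is the minimum.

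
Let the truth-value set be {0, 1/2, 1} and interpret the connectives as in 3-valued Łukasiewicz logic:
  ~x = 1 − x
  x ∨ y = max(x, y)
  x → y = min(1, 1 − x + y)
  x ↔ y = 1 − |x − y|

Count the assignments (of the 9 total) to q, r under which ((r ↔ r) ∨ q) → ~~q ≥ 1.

q = 0, r = 0 ↦ 0  <
q = 0, r = 1/2 ↦ 0  <
q = 0, r = 1 ↦ 0  <
q = 1/2, r = 0 ↦ 1/2  <
q = 1/2, r = 1/2 ↦ 1/2  <
q = 1/2, r = 1 ↦ 1/2  <
q = 1, r = 0 ↦ 1  ≥
q = 1, r = 1/2 ↦ 1  ≥
q = 1, r = 1 ↦ 1  ≥
So 3 of the 9 assignments meet the threshold.

3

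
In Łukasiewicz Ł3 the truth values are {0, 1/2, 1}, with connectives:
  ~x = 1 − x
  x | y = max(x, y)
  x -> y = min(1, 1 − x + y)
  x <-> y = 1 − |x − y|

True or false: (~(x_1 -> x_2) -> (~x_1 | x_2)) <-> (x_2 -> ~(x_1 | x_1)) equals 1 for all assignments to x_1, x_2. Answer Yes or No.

Counterexample: take x_1 = 1/2, x_2 = 1.
x_1 -> x_2 = 1/2 -> 1 = 1
~(x_1 -> x_2) = ~1 = 0
~x_1 = ~1/2 = 1/2
~x_1 | x_2 = 1/2 | 1 = 1
~(x_1 -> x_2) -> (~x_1 | x_2) = 0 -> 1 = 1
x_1 | x_1 = 1/2 | 1/2 = 1/2
~(x_1 | x_1) = ~1/2 = 1/2
x_2 -> ~(x_1 | x_1) = 1 -> 1/2 = 1/2
(~(x_1 -> x_2) -> (~x_1 | x_2)) <-> (x_2 -> ~(x_1 | x_1)) = 1 <-> 1/2 = 1/2
This gives 1/2 ≠ 1.

No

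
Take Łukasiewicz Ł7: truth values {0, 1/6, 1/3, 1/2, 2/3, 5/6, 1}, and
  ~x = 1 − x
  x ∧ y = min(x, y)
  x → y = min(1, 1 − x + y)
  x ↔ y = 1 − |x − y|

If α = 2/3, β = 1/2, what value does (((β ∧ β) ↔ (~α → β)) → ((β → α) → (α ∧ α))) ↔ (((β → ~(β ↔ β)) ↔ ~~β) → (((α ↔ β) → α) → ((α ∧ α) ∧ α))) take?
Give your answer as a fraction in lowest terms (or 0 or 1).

5/6

β ∧ β = 1/2 ∧ 1/2 = 1/2
~α = ~2/3 = 1/3
~α → β = 1/3 → 1/2 = 1
(β ∧ β) ↔ (~α → β) = 1/2 ↔ 1 = 1/2
β → α = 1/2 → 2/3 = 1
α ∧ α = 2/3 ∧ 2/3 = 2/3
(β → α) → (α ∧ α) = 1 → 2/3 = 2/3
((β ∧ β) ↔ (~α → β)) → ((β → α) → (α ∧ α)) = 1/2 → 2/3 = 1
β ↔ β = 1/2 ↔ 1/2 = 1
~(β ↔ β) = ~1 = 0
β → ~(β ↔ β) = 1/2 → 0 = 1/2
~β = ~1/2 = 1/2
~~β = ~1/2 = 1/2
(β → ~(β ↔ β)) ↔ ~~β = 1/2 ↔ 1/2 = 1
α ↔ β = 2/3 ↔ 1/2 = 5/6
(α ↔ β) → α = 5/6 → 2/3 = 5/6
α ∧ α = 2/3 ∧ 2/3 = 2/3
(α ∧ α) ∧ α = 2/3 ∧ 2/3 = 2/3
((α ↔ β) → α) → ((α ∧ α) ∧ α) = 5/6 → 2/3 = 5/6
((β → ~(β ↔ β)) ↔ ~~β) → (((α ↔ β) → α) → ((α ∧ α) ∧ α)) = 1 → 5/6 = 5/6
(((β ∧ β) ↔ (~α → β)) → ((β → α) → (α ∧ α))) ↔ (((β → ~(β ↔ β)) ↔ ~~β) → (((α ↔ β) → α) → ((α ∧ α) ∧ α))) = 1 ↔ 5/6 = 5/6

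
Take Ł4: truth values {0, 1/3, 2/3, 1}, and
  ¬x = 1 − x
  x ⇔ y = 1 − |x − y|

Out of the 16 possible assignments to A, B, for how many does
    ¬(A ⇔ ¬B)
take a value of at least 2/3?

A = 0, B = 0 ↦ 1  ≥
A = 0, B = 1/3 ↦ 2/3  ≥
A = 0, B = 2/3 ↦ 1/3  <
A = 0, B = 1 ↦ 0  <
A = 1/3, B = 0 ↦ 2/3  ≥
A = 1/3, B = 1/3 ↦ 1/3  <
A = 1/3, B = 2/3 ↦ 0  <
A = 1/3, B = 1 ↦ 1/3  <
A = 2/3, B = 0 ↦ 1/3  <
A = 2/3, B = 1/3 ↦ 0  <
A = 2/3, B = 2/3 ↦ 1/3  <
A = 2/3, B = 1 ↦ 2/3  ≥
A = 1, B = 0 ↦ 0  <
A = 1, B = 1/3 ↦ 1/3  <
A = 1, B = 2/3 ↦ 2/3  ≥
A = 1, B = 1 ↦ 1  ≥
So 6 of the 16 assignments meet the threshold.

6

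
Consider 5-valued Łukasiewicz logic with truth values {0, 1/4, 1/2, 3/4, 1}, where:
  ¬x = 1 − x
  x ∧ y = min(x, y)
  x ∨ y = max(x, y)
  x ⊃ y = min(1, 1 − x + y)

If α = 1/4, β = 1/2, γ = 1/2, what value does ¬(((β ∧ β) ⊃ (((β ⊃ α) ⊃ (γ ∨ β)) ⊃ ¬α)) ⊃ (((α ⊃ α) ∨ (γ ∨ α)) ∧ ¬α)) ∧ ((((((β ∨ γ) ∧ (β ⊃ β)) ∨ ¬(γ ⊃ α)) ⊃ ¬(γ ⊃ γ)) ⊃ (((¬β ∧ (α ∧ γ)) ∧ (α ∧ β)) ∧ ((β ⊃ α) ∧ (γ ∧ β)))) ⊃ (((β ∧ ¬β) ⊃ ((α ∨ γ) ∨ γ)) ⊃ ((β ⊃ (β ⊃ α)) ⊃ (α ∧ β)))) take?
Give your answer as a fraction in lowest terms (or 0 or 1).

1/4

β ∧ β = 1/2 ∧ 1/2 = 1/2
β ⊃ α = 1/2 ⊃ 1/4 = 3/4
γ ∨ β = 1/2 ∨ 1/2 = 1/2
(β ⊃ α) ⊃ (γ ∨ β) = 3/4 ⊃ 1/2 = 3/4
¬α = ¬1/4 = 3/4
((β ⊃ α) ⊃ (γ ∨ β)) ⊃ ¬α = 3/4 ⊃ 3/4 = 1
(β ∧ β) ⊃ (((β ⊃ α) ⊃ (γ ∨ β)) ⊃ ¬α) = 1/2 ⊃ 1 = 1
α ⊃ α = 1/4 ⊃ 1/4 = 1
γ ∨ α = 1/2 ∨ 1/4 = 1/2
(α ⊃ α) ∨ (γ ∨ α) = 1 ∨ 1/2 = 1
¬α = ¬1/4 = 3/4
((α ⊃ α) ∨ (γ ∨ α)) ∧ ¬α = 1 ∧ 3/4 = 3/4
((β ∧ β) ⊃ (((β ⊃ α) ⊃ (γ ∨ β)) ⊃ ¬α)) ⊃ (((α ⊃ α) ∨ (γ ∨ α)) ∧ ¬α) = 1 ⊃ 3/4 = 3/4
¬(((β ∧ β) ⊃ (((β ⊃ α) ⊃ (γ ∨ β)) ⊃ ¬α)) ⊃ (((α ⊃ α) ∨ (γ ∨ α)) ∧ ¬α)) = ¬3/4 = 1/4
β ∨ γ = 1/2 ∨ 1/2 = 1/2
β ⊃ β = 1/2 ⊃ 1/2 = 1
(β ∨ γ) ∧ (β ⊃ β) = 1/2 ∧ 1 = 1/2
γ ⊃ α = 1/2 ⊃ 1/4 = 3/4
¬(γ ⊃ α) = ¬3/4 = 1/4
((β ∨ γ) ∧ (β ⊃ β)) ∨ ¬(γ ⊃ α) = 1/2 ∨ 1/4 = 1/2
γ ⊃ γ = 1/2 ⊃ 1/2 = 1
¬(γ ⊃ γ) = ¬1 = 0
(((β ∨ γ) ∧ (β ⊃ β)) ∨ ¬(γ ⊃ α)) ⊃ ¬(γ ⊃ γ) = 1/2 ⊃ 0 = 1/2
¬β = ¬1/2 = 1/2
α ∧ γ = 1/4 ∧ 1/2 = 1/4
¬β ∧ (α ∧ γ) = 1/2 ∧ 1/4 = 1/4
α ∧ β = 1/4 ∧ 1/2 = 1/4
(¬β ∧ (α ∧ γ)) ∧ (α ∧ β) = 1/4 ∧ 1/4 = 1/4
β ⊃ α = 1/2 ⊃ 1/4 = 3/4
γ ∧ β = 1/2 ∧ 1/2 = 1/2
(β ⊃ α) ∧ (γ ∧ β) = 3/4 ∧ 1/2 = 1/2
((¬β ∧ (α ∧ γ)) ∧ (α ∧ β)) ∧ ((β ⊃ α) ∧ (γ ∧ β)) = 1/4 ∧ 1/2 = 1/4
((((β ∨ γ) ∧ (β ⊃ β)) ∨ ¬(γ ⊃ α)) ⊃ ¬(γ ⊃ γ)) ⊃ (((¬β ∧ (α ∧ γ)) ∧ (α ∧ β)) ∧ ((β ⊃ α) ∧ (γ ∧ β))) = 1/2 ⊃ 1/4 = 3/4
¬β = ¬1/2 = 1/2
β ∧ ¬β = 1/2 ∧ 1/2 = 1/2
α ∨ γ = 1/4 ∨ 1/2 = 1/2
(α ∨ γ) ∨ γ = 1/2 ∨ 1/2 = 1/2
(β ∧ ¬β) ⊃ ((α ∨ γ) ∨ γ) = 1/2 ⊃ 1/2 = 1
β ⊃ α = 1/2 ⊃ 1/4 = 3/4
β ⊃ (β ⊃ α) = 1/2 ⊃ 3/4 = 1
α ∧ β = 1/4 ∧ 1/2 = 1/4
(β ⊃ (β ⊃ α)) ⊃ (α ∧ β) = 1 ⊃ 1/4 = 1/4
((β ∧ ¬β) ⊃ ((α ∨ γ) ∨ γ)) ⊃ ((β ⊃ (β ⊃ α)) ⊃ (α ∧ β)) = 1 ⊃ 1/4 = 1/4
(((((β ∨ γ) ∧ (β ⊃ β)) ∨ ¬(γ ⊃ α)) ⊃ ¬(γ ⊃ γ)) ⊃ (((¬β ∧ (α ∧ γ)) ∧ (α ∧ β)) ∧ ((β ⊃ α) ∧ (γ ∧ β)))) ⊃ (((β ∧ ¬β) ⊃ ((α ∨ γ) ∨ γ)) ⊃ ((β ⊃ (β ⊃ α)) ⊃ (α ∧ β))) = 3/4 ⊃ 1/4 = 1/2
¬(((β ∧ β) ⊃ (((β ⊃ α) ⊃ (γ ∨ β)) ⊃ ¬α)) ⊃ (((α ⊃ α) ∨ (γ ∨ α)) ∧ ¬α)) ∧ ((((((β ∨ γ) ∧ (β ⊃ β)) ∨ ¬(γ ⊃ α)) ⊃ ¬(γ ⊃ γ)) ⊃ (((¬β ∧ (α ∧ γ)) ∧ (α ∧ β)) ∧ ((β ⊃ α) ∧ (γ ∧ β)))) ⊃ (((β ∧ ¬β) ⊃ ((α ∨ γ) ∨ γ)) ⊃ ((β ⊃ (β ⊃ α)) ⊃ (α ∧ β)))) = 1/4 ∧ 1/2 = 1/4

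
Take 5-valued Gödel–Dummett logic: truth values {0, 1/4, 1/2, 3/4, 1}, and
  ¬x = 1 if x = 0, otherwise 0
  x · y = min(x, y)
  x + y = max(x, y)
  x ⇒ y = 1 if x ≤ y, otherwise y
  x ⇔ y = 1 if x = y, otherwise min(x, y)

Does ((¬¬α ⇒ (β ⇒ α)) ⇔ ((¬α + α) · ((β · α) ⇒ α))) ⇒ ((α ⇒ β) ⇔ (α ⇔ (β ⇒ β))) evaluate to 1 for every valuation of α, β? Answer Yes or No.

No

Counterexample: take α = 0, β = 0.
¬α = ¬0 = 1
¬¬α = ¬1 = 0
β ⇒ α = 0 ⇒ 0 = 1
¬¬α ⇒ (β ⇒ α) = 0 ⇒ 1 = 1
¬α = ¬0 = 1
¬α + α = 1 + 0 = 1
β · α = 0 · 0 = 0
(β · α) ⇒ α = 0 ⇒ 0 = 1
(¬α + α) · ((β · α) ⇒ α) = 1 · 1 = 1
(¬¬α ⇒ (β ⇒ α)) ⇔ ((¬α + α) · ((β · α) ⇒ α)) = 1 ⇔ 1 = 1
α ⇒ β = 0 ⇒ 0 = 1
β ⇒ β = 0 ⇒ 0 = 1
α ⇔ (β ⇒ β) = 0 ⇔ 1 = 0
(α ⇒ β) ⇔ (α ⇔ (β ⇒ β)) = 1 ⇔ 0 = 0
((¬¬α ⇒ (β ⇒ α)) ⇔ ((¬α + α) · ((β · α) ⇒ α))) ⇒ ((α ⇒ β) ⇔ (α ⇔ (β ⇒ β))) = 1 ⇒ 0 = 0
This gives 0 ≠ 1.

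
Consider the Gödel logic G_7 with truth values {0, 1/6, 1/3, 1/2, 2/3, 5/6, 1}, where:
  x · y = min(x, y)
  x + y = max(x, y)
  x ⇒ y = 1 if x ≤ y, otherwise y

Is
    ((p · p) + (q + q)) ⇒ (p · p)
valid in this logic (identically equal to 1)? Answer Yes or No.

Counterexample: take p = 0, q = 1/6.
p · p = 0 · 0 = 0
q + q = 1/6 + 1/6 = 1/6
(p · p) + (q + q) = 0 + 1/6 = 1/6
((p · p) + (q + q)) ⇒ (p · p) = 1/6 ⇒ 0 = 0
This gives 0 ≠ 1.

No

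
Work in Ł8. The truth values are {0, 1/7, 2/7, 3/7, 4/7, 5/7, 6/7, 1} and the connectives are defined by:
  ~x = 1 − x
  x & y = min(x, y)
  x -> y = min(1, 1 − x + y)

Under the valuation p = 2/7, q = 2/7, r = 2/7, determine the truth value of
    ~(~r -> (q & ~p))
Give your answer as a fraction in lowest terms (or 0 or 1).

~r = ~2/7 = 5/7
~p = ~2/7 = 5/7
q & ~p = 2/7 & 5/7 = 2/7
~r -> (q & ~p) = 5/7 -> 2/7 = 4/7
~(~r -> (q & ~p)) = ~4/7 = 3/7

3/7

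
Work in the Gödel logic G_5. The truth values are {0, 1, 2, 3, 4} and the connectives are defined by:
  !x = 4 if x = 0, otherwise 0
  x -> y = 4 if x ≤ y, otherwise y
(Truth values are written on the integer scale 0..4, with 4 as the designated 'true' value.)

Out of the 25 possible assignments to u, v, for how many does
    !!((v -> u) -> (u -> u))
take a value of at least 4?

25

value 4: 25 assignments (counts)
So 25 of the 25 assignments meet the threshold.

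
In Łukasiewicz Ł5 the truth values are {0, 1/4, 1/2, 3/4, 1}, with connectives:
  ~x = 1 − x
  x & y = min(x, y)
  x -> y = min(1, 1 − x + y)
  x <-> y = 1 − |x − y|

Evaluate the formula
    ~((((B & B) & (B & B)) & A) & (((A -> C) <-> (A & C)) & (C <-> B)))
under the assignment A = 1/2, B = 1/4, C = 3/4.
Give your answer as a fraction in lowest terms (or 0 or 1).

3/4

B & B = 1/4 & 1/4 = 1/4
B & B = 1/4 & 1/4 = 1/4
(B & B) & (B & B) = 1/4 & 1/4 = 1/4
((B & B) & (B & B)) & A = 1/4 & 1/2 = 1/4
A -> C = 1/2 -> 3/4 = 1
A & C = 1/2 & 3/4 = 1/2
(A -> C) <-> (A & C) = 1 <-> 1/2 = 1/2
C <-> B = 3/4 <-> 1/4 = 1/2
((A -> C) <-> (A & C)) & (C <-> B) = 1/2 & 1/2 = 1/2
(((B & B) & (B & B)) & A) & (((A -> C) <-> (A & C)) & (C <-> B)) = 1/4 & 1/2 = 1/4
~((((B & B) & (B & B)) & A) & (((A -> C) <-> (A & C)) & (C <-> B))) = ~1/4 = 3/4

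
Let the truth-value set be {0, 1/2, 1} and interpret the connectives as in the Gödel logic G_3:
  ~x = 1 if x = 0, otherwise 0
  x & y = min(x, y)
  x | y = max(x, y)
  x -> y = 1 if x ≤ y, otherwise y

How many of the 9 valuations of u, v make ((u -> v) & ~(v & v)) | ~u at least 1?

u = 0, v = 0 ↦ 1  ≥
u = 0, v = 1/2 ↦ 1  ≥
u = 0, v = 1 ↦ 1  ≥
u = 1/2, v = 0 ↦ 0  <
u = 1/2, v = 1/2 ↦ 0  <
u = 1/2, v = 1 ↦ 0  <
u = 1, v = 0 ↦ 0  <
u = 1, v = 1/2 ↦ 0  <
u = 1, v = 1 ↦ 0  <
So 3 of the 9 assignments meet the threshold.

3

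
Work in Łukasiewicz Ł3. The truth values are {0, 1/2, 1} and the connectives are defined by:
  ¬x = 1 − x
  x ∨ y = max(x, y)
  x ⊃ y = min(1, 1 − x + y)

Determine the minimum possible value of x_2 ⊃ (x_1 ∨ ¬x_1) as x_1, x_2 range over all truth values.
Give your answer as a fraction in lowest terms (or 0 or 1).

Take x_1 = 1/2, x_2 = 1:
¬x_1 = ¬1/2 = 1/2
x_1 ∨ ¬x_1 = 1/2 ∨ 1/2 = 1/2
x_2 ⊃ (x_1 ∨ ¬x_1) = 1 ⊃ 1/2 = 1/2
No assignment yields a value below 1/2, so this is the minimum.

1/2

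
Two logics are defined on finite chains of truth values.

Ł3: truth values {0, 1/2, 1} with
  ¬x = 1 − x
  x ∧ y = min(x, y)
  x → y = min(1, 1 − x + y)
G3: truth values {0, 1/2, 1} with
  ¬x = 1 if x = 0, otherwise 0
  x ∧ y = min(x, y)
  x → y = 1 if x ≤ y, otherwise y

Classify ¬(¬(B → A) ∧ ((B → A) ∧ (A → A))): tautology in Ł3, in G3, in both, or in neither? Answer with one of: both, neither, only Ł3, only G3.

only G3

In Ł3: at A = 0, B = 1/2 the value is 1/2 — not a tautology.
In G3: every assignment gives 1 — tautology.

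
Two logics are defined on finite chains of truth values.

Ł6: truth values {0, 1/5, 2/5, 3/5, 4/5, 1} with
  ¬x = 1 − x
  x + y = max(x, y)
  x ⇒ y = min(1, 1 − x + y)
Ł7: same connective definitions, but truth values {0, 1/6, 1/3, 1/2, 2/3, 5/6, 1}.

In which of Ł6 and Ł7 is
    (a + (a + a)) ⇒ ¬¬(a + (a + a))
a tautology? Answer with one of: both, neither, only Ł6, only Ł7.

both

In Ł6: every assignment gives 1 — tautology.
In Ł7: every assignment gives 1 — tautology.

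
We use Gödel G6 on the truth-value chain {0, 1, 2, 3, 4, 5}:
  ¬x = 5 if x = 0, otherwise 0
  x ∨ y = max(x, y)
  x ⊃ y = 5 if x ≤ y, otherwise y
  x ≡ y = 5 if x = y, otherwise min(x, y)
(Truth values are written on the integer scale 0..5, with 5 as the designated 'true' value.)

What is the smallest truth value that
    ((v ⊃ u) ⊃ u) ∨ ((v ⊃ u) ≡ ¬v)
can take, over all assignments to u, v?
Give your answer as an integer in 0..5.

1

Take u = 1, v = 1:
v ⊃ u = 1 ⊃ 1 = 5
(v ⊃ u) ⊃ u = 5 ⊃ 1 = 1
v ⊃ u = 1 ⊃ 1 = 5
¬v = ¬1 = 0
(v ⊃ u) ≡ ¬v = 5 ≡ 0 = 0
((v ⊃ u) ⊃ u) ∨ ((v ⊃ u) ≡ ¬v) = 1 ∨ 0 = 1
No assignment yields a value below 1, so this is the minimum.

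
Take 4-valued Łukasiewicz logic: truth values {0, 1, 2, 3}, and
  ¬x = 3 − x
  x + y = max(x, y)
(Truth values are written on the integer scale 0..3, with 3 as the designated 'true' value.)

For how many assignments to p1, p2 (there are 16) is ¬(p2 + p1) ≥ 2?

p1 = 0, p2 = 0 ↦ 3  ≥
p1 = 0, p2 = 1 ↦ 2  ≥
p1 = 0, p2 = 2 ↦ 1  <
p1 = 0, p2 = 3 ↦ 0  <
p1 = 1, p2 = 0 ↦ 2  ≥
p1 = 1, p2 = 1 ↦ 2  ≥
p1 = 1, p2 = 2 ↦ 1  <
p1 = 1, p2 = 3 ↦ 0  <
p1 = 2, p2 = 0 ↦ 1  <
p1 = 2, p2 = 1 ↦ 1  <
p1 = 2, p2 = 2 ↦ 1  <
p1 = 2, p2 = 3 ↦ 0  <
p1 = 3, p2 = 0 ↦ 0  <
p1 = 3, p2 = 1 ↦ 0  <
p1 = 3, p2 = 2 ↦ 0  <
p1 = 3, p2 = 3 ↦ 0  <
So 4 of the 16 assignments meet the threshold.

4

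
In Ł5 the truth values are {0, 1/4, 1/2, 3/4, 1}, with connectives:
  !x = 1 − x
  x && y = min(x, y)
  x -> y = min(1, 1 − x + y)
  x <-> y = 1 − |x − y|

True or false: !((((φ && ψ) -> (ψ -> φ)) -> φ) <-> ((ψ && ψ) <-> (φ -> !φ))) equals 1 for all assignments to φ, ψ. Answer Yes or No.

Counterexample: take φ = 0, ψ = 0.
φ && ψ = 0 && 0 = 0
ψ -> φ = 0 -> 0 = 1
(φ && ψ) -> (ψ -> φ) = 0 -> 1 = 1
((φ && ψ) -> (ψ -> φ)) -> φ = 1 -> 0 = 0
ψ && ψ = 0 && 0 = 0
!φ = !0 = 1
φ -> !φ = 0 -> 1 = 1
(ψ && ψ) <-> (φ -> !φ) = 0 <-> 1 = 0
(((φ && ψ) -> (ψ -> φ)) -> φ) <-> ((ψ && ψ) <-> (φ -> !φ)) = 0 <-> 0 = 1
!((((φ && ψ) -> (ψ -> φ)) -> φ) <-> ((ψ && ψ) <-> (φ -> !φ))) = !1 = 0
This gives 0 ≠ 1.

No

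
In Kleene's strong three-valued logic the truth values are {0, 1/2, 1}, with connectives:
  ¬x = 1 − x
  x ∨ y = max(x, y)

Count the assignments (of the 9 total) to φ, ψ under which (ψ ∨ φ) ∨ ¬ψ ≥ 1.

7

φ = 0, ψ = 0 ↦ 1  ≥
φ = 0, ψ = 1/2 ↦ 1/2  <
φ = 0, ψ = 1 ↦ 1  ≥
φ = 1/2, ψ = 0 ↦ 1  ≥
φ = 1/2, ψ = 1/2 ↦ 1/2  <
φ = 1/2, ψ = 1 ↦ 1  ≥
φ = 1, ψ = 0 ↦ 1  ≥
φ = 1, ψ = 1/2 ↦ 1  ≥
φ = 1, ψ = 1 ↦ 1  ≥
So 7 of the 9 assignments meet the threshold.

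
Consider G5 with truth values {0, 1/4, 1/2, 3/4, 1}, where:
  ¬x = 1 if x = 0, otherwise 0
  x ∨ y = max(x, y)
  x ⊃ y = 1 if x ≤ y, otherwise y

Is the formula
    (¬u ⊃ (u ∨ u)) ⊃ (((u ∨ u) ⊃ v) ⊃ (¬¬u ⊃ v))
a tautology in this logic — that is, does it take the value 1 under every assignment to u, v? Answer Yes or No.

Counterexample: take u = 1/4, v = 1/4.
¬u = ¬1/4 = 0
u ∨ u = 1/4 ∨ 1/4 = 1/4
¬u ⊃ (u ∨ u) = 0 ⊃ 1/4 = 1
u ∨ u = 1/4 ∨ 1/4 = 1/4
(u ∨ u) ⊃ v = 1/4 ⊃ 1/4 = 1
¬u = ¬1/4 = 0
¬¬u = ¬0 = 1
¬¬u ⊃ v = 1 ⊃ 1/4 = 1/4
((u ∨ u) ⊃ v) ⊃ (¬¬u ⊃ v) = 1 ⊃ 1/4 = 1/4
(¬u ⊃ (u ∨ u)) ⊃ (((u ∨ u) ⊃ v) ⊃ (¬¬u ⊃ v)) = 1 ⊃ 1/4 = 1/4
This gives 1/4 ≠ 1.

No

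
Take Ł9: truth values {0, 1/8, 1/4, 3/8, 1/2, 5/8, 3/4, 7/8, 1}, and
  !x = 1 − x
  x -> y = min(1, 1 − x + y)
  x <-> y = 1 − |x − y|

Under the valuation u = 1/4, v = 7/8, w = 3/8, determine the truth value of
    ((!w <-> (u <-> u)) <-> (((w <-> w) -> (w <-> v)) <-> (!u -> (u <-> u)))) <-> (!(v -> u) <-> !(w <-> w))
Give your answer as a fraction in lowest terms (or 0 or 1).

!w = !3/8 = 5/8
u <-> u = 1/4 <-> 1/4 = 1
!w <-> (u <-> u) = 5/8 <-> 1 = 5/8
w <-> w = 3/8 <-> 3/8 = 1
w <-> v = 3/8 <-> 7/8 = 1/2
(w <-> w) -> (w <-> v) = 1 -> 1/2 = 1/2
!u = !1/4 = 3/4
u <-> u = 1/4 <-> 1/4 = 1
!u -> (u <-> u) = 3/4 -> 1 = 1
((w <-> w) -> (w <-> v)) <-> (!u -> (u <-> u)) = 1/2 <-> 1 = 1/2
(!w <-> (u <-> u)) <-> (((w <-> w) -> (w <-> v)) <-> (!u -> (u <-> u))) = 5/8 <-> 1/2 = 7/8
v -> u = 7/8 -> 1/4 = 3/8
!(v -> u) = !3/8 = 5/8
w <-> w = 3/8 <-> 3/8 = 1
!(w <-> w) = !1 = 0
!(v -> u) <-> !(w <-> w) = 5/8 <-> 0 = 3/8
((!w <-> (u <-> u)) <-> (((w <-> w) -> (w <-> v)) <-> (!u -> (u <-> u)))) <-> (!(v -> u) <-> !(w <-> w)) = 7/8 <-> 3/8 = 1/2

1/2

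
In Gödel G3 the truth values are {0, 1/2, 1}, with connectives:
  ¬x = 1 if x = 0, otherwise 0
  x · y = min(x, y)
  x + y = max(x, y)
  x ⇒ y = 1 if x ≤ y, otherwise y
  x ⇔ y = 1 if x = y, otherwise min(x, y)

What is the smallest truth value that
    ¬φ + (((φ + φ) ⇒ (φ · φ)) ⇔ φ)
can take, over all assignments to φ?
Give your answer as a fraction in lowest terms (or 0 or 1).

Take φ = 1/2:
¬φ = ¬1/2 = 0
φ + φ = 1/2 + 1/2 = 1/2
φ · φ = 1/2 · 1/2 = 1/2
(φ + φ) ⇒ (φ · φ) = 1/2 ⇒ 1/2 = 1
((φ + φ) ⇒ (φ · φ)) ⇔ φ = 1 ⇔ 1/2 = 1/2
¬φ + (((φ + φ) ⇒ (φ · φ)) ⇔ φ) = 0 + 1/2 = 1/2
No assignment yields a value below 1/2, so this is the minimum.

1/2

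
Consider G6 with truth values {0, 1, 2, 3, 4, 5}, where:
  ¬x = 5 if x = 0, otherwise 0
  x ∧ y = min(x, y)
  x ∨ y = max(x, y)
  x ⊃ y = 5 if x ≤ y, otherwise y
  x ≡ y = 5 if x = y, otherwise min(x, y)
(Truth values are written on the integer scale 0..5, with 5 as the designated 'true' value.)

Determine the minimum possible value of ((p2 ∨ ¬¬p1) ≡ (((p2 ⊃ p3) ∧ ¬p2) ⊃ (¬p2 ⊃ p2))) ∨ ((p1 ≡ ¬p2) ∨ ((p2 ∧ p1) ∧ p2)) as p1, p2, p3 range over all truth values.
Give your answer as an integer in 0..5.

1

Take p1 = 1, p2 = 0, p3 = 0:
¬p1 = ¬1 = 0
¬¬p1 = ¬0 = 5
p2 ∨ ¬¬p1 = 0 ∨ 5 = 5
p2 ⊃ p3 = 0 ⊃ 0 = 5
¬p2 = ¬0 = 5
(p2 ⊃ p3) ∧ ¬p2 = 5 ∧ 5 = 5
¬p2 = ¬0 = 5
¬p2 ⊃ p2 = 5 ⊃ 0 = 0
((p2 ⊃ p3) ∧ ¬p2) ⊃ (¬p2 ⊃ p2) = 5 ⊃ 0 = 0
(p2 ∨ ¬¬p1) ≡ (((p2 ⊃ p3) ∧ ¬p2) ⊃ (¬p2 ⊃ p2)) = 5 ≡ 0 = 0
¬p2 = ¬0 = 5
p1 ≡ ¬p2 = 1 ≡ 5 = 1
p2 ∧ p1 = 0 ∧ 1 = 0
(p2 ∧ p1) ∧ p2 = 0 ∧ 0 = 0
(p1 ≡ ¬p2) ∨ ((p2 ∧ p1) ∧ p2) = 1 ∨ 0 = 1
((p2 ∨ ¬¬p1) ≡ (((p2 ⊃ p3) ∧ ¬p2) ⊃ (¬p2 ⊃ p2))) ∨ ((p1 ≡ ¬p2) ∨ ((p2 ∧ p1) ∧ p2)) = 0 ∨ 1 = 1
No assignment yields a value below 1, so this is the minimum.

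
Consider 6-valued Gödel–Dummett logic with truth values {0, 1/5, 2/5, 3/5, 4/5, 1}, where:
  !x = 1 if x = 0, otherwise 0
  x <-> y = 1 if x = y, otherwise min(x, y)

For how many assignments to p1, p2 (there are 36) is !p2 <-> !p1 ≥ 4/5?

value 1: 26 assignments (counts)
value 0: 10 assignments
So 26 of the 36 assignments meet the threshold.

26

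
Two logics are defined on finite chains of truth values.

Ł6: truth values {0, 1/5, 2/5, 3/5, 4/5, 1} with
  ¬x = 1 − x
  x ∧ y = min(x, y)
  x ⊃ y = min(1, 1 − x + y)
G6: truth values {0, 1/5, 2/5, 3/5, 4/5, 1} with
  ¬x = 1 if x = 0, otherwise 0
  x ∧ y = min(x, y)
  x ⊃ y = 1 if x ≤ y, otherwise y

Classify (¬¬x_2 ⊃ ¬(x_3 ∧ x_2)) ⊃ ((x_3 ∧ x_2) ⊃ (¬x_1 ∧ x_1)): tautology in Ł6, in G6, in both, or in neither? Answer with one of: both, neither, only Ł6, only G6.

In Ł6: at x_1 = 0, x_2 = 1/5, x_3 = 1/5 the value is 4/5 — not a tautology.
In G6: every assignment gives 1 — tautology.

only G6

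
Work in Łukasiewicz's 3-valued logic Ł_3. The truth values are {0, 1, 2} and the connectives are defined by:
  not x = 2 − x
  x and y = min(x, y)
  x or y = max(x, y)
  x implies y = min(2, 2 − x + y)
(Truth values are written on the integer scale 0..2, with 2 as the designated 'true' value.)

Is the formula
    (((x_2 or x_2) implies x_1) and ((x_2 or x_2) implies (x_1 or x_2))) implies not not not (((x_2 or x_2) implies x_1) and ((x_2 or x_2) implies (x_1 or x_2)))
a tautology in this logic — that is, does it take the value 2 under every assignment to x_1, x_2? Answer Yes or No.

No

Counterexample: take x_1 = 0, x_2 = 0.
x_2 or x_2 = 0 or 0 = 0
(x_2 or x_2) implies x_1 = 0 implies 0 = 2
x_2 or x_2 = 0 or 0 = 0
x_1 or x_2 = 0 or 0 = 0
(x_2 or x_2) implies (x_1 or x_2) = 0 implies 0 = 2
((x_2 or x_2) implies x_1) and ((x_2 or x_2) implies (x_1 or x_2)) = 2 and 2 = 2
not (((x_2 or x_2) implies x_1) and ((x_2 or x_2) implies (x_1 or x_2))) = not 2 = 0
not not (((x_2 or x_2) implies x_1) and ((x_2 or x_2) implies (x_1 or x_2))) = not 0 = 2
not not not (((x_2 or x_2) implies x_1) and ((x_2 or x_2) implies (x_1 or x_2))) = not 2 = 0
(((x_2 or x_2) implies x_1) and ((x_2 or x_2) implies (x_1 or x_2))) implies not not not (((x_2 or x_2) implies x_1) and ((x_2 or x_2) implies (x_1 or x_2))) = 2 implies 0 = 0
This gives 0 ≠ 2.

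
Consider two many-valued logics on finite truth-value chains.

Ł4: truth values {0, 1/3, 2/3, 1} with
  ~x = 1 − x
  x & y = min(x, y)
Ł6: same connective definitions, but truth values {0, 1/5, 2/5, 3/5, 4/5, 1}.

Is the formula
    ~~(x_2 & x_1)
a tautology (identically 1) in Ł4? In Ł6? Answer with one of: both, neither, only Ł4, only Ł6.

neither

In Ł4: at x_1 = 0, x_2 = 0 the value is 0 — not a tautology.
In Ł6: at x_1 = 0, x_2 = 0 the value is 0 — not a tautology.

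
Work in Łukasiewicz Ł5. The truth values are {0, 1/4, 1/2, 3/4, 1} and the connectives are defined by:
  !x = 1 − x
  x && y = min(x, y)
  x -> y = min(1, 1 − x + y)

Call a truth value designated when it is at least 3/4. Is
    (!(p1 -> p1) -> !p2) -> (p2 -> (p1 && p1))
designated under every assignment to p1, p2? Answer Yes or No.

No

Counterexample: take p1 = 0, p2 = 1/2.
p1 -> p1 = 0 -> 0 = 1
!(p1 -> p1) = !1 = 0
!p2 = !1/2 = 1/2
!(p1 -> p1) -> !p2 = 0 -> 1/2 = 1
p1 && p1 = 0 && 0 = 0
p2 -> (p1 && p1) = 1/2 -> 0 = 1/2
(!(p1 -> p1) -> !p2) -> (p2 -> (p1 && p1)) = 1 -> 1/2 = 1/2
This gives 1/2, which is below 3/4.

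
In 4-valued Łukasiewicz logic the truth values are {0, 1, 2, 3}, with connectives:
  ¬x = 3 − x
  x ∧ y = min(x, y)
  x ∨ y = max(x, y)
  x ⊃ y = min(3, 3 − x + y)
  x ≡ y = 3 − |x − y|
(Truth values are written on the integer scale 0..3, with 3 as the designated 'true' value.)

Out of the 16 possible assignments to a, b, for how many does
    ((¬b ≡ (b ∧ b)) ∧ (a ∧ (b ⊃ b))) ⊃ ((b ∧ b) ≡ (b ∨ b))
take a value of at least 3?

16

a = 0, b = 0 ↦ 3  ≥
a = 0, b = 1 ↦ 3  ≥
a = 0, b = 2 ↦ 3  ≥
a = 0, b = 3 ↦ 3  ≥
a = 1, b = 0 ↦ 3  ≥
a = 1, b = 1 ↦ 3  ≥
a = 1, b = 2 ↦ 3  ≥
a = 1, b = 3 ↦ 3  ≥
a = 2, b = 0 ↦ 3  ≥
a = 2, b = 1 ↦ 3  ≥
a = 2, b = 2 ↦ 3  ≥
a = 2, b = 3 ↦ 3  ≥
a = 3, b = 0 ↦ 3  ≥
a = 3, b = 1 ↦ 3  ≥
a = 3, b = 2 ↦ 3  ≥
a = 3, b = 3 ↦ 3  ≥
So 16 of the 16 assignments meet the threshold.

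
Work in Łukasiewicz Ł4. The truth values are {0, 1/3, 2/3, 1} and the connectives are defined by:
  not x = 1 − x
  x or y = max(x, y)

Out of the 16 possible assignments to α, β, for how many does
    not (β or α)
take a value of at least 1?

α = 0, β = 0 ↦ 1  ≥
α = 0, β = 1/3 ↦ 2/3  <
α = 0, β = 2/3 ↦ 1/3  <
α = 0, β = 1 ↦ 0  <
α = 1/3, β = 0 ↦ 2/3  <
α = 1/3, β = 1/3 ↦ 2/3  <
α = 1/3, β = 2/3 ↦ 1/3  <
α = 1/3, β = 1 ↦ 0  <
α = 2/3, β = 0 ↦ 1/3  <
α = 2/3, β = 1/3 ↦ 1/3  <
α = 2/3, β = 2/3 ↦ 1/3  <
α = 2/3, β = 1 ↦ 0  <
α = 1, β = 0 ↦ 0  <
α = 1, β = 1/3 ↦ 0  <
α = 1, β = 2/3 ↦ 0  <
α = 1, β = 1 ↦ 0  <
So 1 of the 16 assignments meets the threshold.

1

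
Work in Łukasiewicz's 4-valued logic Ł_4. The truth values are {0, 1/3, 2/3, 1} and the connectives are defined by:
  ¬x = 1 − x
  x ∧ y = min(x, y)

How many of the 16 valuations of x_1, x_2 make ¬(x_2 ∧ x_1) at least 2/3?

12

x_1 = 0, x_2 = 0 ↦ 1  ≥
x_1 = 0, x_2 = 1/3 ↦ 1  ≥
x_1 = 0, x_2 = 2/3 ↦ 1  ≥
x_1 = 0, x_2 = 1 ↦ 1  ≥
x_1 = 1/3, x_2 = 0 ↦ 1  ≥
x_1 = 1/3, x_2 = 1/3 ↦ 2/3  ≥
x_1 = 1/3, x_2 = 2/3 ↦ 2/3  ≥
x_1 = 1/3, x_2 = 1 ↦ 2/3  ≥
x_1 = 2/3, x_2 = 0 ↦ 1  ≥
x_1 = 2/3, x_2 = 1/3 ↦ 2/3  ≥
x_1 = 2/3, x_2 = 2/3 ↦ 1/3  <
x_1 = 2/3, x_2 = 1 ↦ 1/3  <
x_1 = 1, x_2 = 0 ↦ 1  ≥
x_1 = 1, x_2 = 1/3 ↦ 2/3  ≥
x_1 = 1, x_2 = 2/3 ↦ 1/3  <
x_1 = 1, x_2 = 1 ↦ 0  <
So 12 of the 16 assignments meet the threshold.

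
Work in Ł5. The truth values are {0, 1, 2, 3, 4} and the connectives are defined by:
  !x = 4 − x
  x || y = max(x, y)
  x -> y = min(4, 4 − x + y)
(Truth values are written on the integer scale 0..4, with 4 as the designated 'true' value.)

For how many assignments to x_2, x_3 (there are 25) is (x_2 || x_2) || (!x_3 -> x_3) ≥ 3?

value 4: 17 assignments (counts)
value 3: 2 assignments (counts)
value 2: 4 assignments
value 1: 1 assignment
value 0: 1 assignment
So 19 of the 25 assignments meet the threshold.

19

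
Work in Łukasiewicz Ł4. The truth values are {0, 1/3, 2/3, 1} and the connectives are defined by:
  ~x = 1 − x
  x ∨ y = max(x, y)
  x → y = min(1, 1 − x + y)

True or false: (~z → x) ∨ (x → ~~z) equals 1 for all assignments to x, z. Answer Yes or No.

Counterexample: take x = 1/3, z = 0.
~z = ~0 = 1
~z → x = 1 → 1/3 = 1/3
~z = ~0 = 1
~~z = ~1 = 0
x → ~~z = 1/3 → 0 = 2/3
(~z → x) ∨ (x → ~~z) = 1/3 ∨ 2/3 = 2/3
This gives 2/3 ≠ 1.

No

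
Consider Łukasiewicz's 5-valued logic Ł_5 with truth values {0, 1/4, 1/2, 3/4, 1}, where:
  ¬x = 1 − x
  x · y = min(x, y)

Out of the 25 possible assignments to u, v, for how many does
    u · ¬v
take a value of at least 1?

value 1: 1 assignment (counts)
value 3/4: 3 assignments
value 1/2: 5 assignments
value 1/4: 7 assignments
value 0: 9 assignments
So 1 of the 25 assignments meets the threshold.

1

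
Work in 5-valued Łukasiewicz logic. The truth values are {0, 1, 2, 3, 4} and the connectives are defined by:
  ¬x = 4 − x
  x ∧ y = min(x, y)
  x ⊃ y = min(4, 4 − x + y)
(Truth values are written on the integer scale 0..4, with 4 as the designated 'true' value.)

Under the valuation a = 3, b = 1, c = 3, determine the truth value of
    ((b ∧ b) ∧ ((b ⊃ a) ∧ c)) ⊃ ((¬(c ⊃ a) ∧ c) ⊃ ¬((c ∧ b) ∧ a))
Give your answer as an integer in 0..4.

4

b ∧ b = 1 ∧ 1 = 1
b ⊃ a = 1 ⊃ 3 = 4
(b ⊃ a) ∧ c = 4 ∧ 3 = 3
(b ∧ b) ∧ ((b ⊃ a) ∧ c) = 1 ∧ 3 = 1
c ⊃ a = 3 ⊃ 3 = 4
¬(c ⊃ a) = ¬4 = 0
¬(c ⊃ a) ∧ c = 0 ∧ 3 = 0
c ∧ b = 3 ∧ 1 = 1
(c ∧ b) ∧ a = 1 ∧ 3 = 1
¬((c ∧ b) ∧ a) = ¬1 = 3
(¬(c ⊃ a) ∧ c) ⊃ ¬((c ∧ b) ∧ a) = 0 ⊃ 3 = 4
((b ∧ b) ∧ ((b ⊃ a) ∧ c)) ⊃ ((¬(c ⊃ a) ∧ c) ⊃ ¬((c ∧ b) ∧ a)) = 1 ⊃ 4 = 4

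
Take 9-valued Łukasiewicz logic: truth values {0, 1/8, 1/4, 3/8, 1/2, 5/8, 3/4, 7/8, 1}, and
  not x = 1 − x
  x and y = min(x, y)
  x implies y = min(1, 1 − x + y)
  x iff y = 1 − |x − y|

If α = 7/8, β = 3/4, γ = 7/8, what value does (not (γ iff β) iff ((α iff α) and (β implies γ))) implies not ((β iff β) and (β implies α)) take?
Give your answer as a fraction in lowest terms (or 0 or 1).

7/8

γ iff β = 7/8 iff 3/4 = 7/8
not (γ iff β) = not 7/8 = 1/8
α iff α = 7/8 iff 7/8 = 1
β implies γ = 3/4 implies 7/8 = 1
(α iff α) and (β implies γ) = 1 and 1 = 1
not (γ iff β) iff ((α iff α) and (β implies γ)) = 1/8 iff 1 = 1/8
β iff β = 3/4 iff 3/4 = 1
β implies α = 3/4 implies 7/8 = 1
(β iff β) and (β implies α) = 1 and 1 = 1
not ((β iff β) and (β implies α)) = not 1 = 0
(not (γ iff β) iff ((α iff α) and (β implies γ))) implies not ((β iff β) and (β implies α)) = 1/8 implies 0 = 7/8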